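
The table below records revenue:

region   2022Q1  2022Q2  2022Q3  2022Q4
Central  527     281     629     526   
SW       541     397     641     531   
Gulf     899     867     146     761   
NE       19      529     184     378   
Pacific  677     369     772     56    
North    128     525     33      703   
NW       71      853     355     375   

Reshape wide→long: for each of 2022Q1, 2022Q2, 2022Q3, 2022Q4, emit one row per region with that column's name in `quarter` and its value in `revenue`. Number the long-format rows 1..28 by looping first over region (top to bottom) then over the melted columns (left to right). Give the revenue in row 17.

28 rows total (7 × 4). Row 17: index ⌊(17-1)/4⌋ = 4 into region → Pacific; (17-1) mod 4 = 0 into the melted columns → 2022Q1.
So row 17 is (Pacific, 2022Q1, 677); revenue = 677.

677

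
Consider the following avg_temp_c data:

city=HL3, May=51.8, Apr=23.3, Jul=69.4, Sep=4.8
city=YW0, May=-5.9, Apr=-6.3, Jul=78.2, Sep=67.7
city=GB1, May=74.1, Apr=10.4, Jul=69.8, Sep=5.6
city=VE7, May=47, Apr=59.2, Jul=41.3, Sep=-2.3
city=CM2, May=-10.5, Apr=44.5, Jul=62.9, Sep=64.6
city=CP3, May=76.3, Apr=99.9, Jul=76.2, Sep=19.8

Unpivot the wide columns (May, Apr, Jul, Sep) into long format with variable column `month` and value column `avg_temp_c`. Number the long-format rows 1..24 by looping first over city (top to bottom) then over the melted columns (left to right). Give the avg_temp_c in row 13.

24 rows total (6 × 4). Row 13: index ⌊(13-1)/4⌋ = 3 into city → VE7; (13-1) mod 4 = 0 into the melted columns → May.
So row 13 is (VE7, May, 47); avg_temp_c = 47.

47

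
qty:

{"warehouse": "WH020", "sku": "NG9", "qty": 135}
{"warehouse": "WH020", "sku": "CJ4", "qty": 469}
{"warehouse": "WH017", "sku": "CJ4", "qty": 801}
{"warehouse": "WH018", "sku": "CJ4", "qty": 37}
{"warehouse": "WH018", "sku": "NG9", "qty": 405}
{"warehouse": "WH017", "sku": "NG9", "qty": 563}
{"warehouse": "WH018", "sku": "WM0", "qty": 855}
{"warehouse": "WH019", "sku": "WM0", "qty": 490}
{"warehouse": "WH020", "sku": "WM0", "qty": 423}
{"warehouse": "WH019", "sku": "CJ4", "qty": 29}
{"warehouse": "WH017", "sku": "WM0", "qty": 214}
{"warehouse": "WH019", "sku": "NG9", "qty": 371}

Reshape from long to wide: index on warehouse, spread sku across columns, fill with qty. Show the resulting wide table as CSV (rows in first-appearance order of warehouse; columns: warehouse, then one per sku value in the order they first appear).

warehouse,NG9,CJ4,WM0
WH020,135,469,423
WH017,563,801,214
WH018,405,37,855
WH019,371,29,490

Columns: warehouse plus the 3 distinct sku values (NG9, CJ4, WM0).
For example, row WH020 column NG9 takes qty=135 from the long row (WH020, NG9).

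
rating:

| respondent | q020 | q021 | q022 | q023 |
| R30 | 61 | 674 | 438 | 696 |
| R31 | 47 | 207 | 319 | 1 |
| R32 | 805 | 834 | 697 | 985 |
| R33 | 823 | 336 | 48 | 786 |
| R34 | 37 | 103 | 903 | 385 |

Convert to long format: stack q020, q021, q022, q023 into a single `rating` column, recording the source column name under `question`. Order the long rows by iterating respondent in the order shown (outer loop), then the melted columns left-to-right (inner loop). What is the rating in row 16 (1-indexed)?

786

20 rows total (5 × 4). Row 16: index ⌊(16-1)/4⌋ = 3 into respondent → R33; (16-1) mod 4 = 3 into the melted columns → q023.
So row 16 is (R33, q023, 786); rating = 786.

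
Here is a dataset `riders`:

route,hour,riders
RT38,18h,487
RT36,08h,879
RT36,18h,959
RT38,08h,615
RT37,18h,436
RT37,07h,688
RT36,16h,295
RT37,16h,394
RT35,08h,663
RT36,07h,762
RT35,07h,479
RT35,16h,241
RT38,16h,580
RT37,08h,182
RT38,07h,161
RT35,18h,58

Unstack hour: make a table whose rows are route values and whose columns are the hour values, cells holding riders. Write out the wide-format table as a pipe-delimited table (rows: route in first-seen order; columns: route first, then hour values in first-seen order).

| route | 18h | 08h | 07h | 16h |
| RT38 | 487 | 615 | 161 | 580 |
| RT36 | 959 | 879 | 762 | 295 |
| RT37 | 436 | 182 | 688 | 394 |
| RT35 | 58 | 663 | 479 | 241 |

Columns: route plus the 4 distinct hour values (18h, 08h, 07h, 16h).
For example, row RT38 column 18h takes riders=487 from the long row (RT38, 18h).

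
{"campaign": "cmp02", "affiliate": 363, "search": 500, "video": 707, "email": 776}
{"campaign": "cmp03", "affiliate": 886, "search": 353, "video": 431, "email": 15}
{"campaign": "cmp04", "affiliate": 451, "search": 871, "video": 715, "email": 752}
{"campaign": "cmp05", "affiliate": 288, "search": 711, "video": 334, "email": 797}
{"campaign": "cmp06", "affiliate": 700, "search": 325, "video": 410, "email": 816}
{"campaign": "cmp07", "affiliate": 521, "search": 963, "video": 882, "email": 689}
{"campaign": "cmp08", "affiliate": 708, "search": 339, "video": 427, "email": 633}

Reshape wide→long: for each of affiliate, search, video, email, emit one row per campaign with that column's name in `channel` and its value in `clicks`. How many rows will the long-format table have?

7 campaign values × 4 melted columns = 28 rows.

28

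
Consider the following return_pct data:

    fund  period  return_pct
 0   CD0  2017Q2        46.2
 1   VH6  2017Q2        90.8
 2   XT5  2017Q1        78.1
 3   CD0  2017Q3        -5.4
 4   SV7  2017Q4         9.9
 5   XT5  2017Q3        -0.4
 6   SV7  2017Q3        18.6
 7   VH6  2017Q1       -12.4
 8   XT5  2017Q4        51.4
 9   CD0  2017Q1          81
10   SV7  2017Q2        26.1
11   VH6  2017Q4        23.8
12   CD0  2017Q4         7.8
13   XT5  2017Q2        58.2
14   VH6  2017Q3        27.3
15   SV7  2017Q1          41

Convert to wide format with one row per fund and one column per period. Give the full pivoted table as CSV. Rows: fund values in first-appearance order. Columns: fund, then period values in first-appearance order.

fund,2017Q2,2017Q1,2017Q3,2017Q4
CD0,46.2,81,-5.4,7.8
VH6,90.8,-12.4,27.3,23.8
XT5,58.2,78.1,-0.4,51.4
SV7,26.1,41,18.6,9.9

Columns: fund plus the 4 distinct period values (2017Q2, 2017Q1, 2017Q3, 2017Q4).
For example, row CD0 column 2017Q2 takes return_pct=46.2 from the long row (CD0, 2017Q2).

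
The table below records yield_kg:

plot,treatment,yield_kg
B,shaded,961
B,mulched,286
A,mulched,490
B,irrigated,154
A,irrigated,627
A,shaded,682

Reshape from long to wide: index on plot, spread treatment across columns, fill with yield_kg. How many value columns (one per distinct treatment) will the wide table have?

3

3 distinct treatment values: shaded, irrigated, mulched.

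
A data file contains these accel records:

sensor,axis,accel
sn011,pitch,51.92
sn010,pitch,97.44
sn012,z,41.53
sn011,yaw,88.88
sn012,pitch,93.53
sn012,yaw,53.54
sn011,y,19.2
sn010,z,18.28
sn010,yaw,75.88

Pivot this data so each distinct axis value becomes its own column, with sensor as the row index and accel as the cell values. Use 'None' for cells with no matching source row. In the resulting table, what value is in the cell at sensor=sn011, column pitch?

The long row with sensor=sn011, axis=pitch has accel=51.92.

51.92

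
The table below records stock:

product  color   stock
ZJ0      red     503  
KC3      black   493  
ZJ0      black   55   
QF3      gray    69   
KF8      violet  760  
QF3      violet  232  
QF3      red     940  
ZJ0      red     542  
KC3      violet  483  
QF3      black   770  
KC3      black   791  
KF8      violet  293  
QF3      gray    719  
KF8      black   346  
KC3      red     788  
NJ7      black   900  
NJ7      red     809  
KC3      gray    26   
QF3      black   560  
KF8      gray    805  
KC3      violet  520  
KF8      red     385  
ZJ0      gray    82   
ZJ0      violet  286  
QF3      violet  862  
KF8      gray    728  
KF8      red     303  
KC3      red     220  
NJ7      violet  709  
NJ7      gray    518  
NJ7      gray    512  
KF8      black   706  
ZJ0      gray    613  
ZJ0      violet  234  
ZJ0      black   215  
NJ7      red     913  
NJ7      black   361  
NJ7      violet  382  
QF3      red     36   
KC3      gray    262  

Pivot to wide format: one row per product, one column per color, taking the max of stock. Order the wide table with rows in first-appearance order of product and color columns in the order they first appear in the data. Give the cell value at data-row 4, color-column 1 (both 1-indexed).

With rows in first-appearance order of product, row 4 is product=KF8. color columns in first-appearance order: red, black, gray, violet; column 1 is red.
Long rows with product=KF8, color=red: max(385, 303) = 385.

385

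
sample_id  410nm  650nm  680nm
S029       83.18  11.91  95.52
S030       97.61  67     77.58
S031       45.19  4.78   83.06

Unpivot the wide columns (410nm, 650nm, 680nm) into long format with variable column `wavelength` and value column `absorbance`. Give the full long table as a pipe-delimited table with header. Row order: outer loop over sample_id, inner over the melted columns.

| sample_id | wavelength | absorbance |
| S029 | 410nm | 83.18 |
| S029 | 650nm | 11.91 |
| S029 | 680nm | 95.52 |
| S030 | 410nm | 97.61 |
| S030 | 650nm | 67 |
| S030 | 680nm | 77.58 |
| S031 | 410nm | 45.19 |
| S031 | 650nm | 4.78 |
| S031 | 680nm | 83.06 |

Each (sample_id, column) pair becomes one row: 3 × 3 = 9 rows.
For example, (S029, 410nm) → absorbance=83.18.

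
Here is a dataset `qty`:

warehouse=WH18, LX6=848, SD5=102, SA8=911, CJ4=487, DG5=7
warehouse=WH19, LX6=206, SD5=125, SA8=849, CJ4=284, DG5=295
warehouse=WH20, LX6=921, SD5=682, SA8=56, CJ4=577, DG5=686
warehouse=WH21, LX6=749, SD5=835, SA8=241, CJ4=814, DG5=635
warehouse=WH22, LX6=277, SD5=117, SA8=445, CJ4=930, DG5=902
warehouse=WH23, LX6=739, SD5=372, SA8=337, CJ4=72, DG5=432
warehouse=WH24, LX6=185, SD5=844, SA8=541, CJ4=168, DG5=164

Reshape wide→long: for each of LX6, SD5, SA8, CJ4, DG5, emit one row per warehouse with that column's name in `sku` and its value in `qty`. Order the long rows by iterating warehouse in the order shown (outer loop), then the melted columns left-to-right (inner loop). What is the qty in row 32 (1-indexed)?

844

35 rows total (7 × 5). Row 32: index ⌊(32-1)/5⌋ = 6 into warehouse → WH24; (32-1) mod 5 = 1 into the melted columns → SD5.
So row 32 is (WH24, SD5, 844); qty = 844.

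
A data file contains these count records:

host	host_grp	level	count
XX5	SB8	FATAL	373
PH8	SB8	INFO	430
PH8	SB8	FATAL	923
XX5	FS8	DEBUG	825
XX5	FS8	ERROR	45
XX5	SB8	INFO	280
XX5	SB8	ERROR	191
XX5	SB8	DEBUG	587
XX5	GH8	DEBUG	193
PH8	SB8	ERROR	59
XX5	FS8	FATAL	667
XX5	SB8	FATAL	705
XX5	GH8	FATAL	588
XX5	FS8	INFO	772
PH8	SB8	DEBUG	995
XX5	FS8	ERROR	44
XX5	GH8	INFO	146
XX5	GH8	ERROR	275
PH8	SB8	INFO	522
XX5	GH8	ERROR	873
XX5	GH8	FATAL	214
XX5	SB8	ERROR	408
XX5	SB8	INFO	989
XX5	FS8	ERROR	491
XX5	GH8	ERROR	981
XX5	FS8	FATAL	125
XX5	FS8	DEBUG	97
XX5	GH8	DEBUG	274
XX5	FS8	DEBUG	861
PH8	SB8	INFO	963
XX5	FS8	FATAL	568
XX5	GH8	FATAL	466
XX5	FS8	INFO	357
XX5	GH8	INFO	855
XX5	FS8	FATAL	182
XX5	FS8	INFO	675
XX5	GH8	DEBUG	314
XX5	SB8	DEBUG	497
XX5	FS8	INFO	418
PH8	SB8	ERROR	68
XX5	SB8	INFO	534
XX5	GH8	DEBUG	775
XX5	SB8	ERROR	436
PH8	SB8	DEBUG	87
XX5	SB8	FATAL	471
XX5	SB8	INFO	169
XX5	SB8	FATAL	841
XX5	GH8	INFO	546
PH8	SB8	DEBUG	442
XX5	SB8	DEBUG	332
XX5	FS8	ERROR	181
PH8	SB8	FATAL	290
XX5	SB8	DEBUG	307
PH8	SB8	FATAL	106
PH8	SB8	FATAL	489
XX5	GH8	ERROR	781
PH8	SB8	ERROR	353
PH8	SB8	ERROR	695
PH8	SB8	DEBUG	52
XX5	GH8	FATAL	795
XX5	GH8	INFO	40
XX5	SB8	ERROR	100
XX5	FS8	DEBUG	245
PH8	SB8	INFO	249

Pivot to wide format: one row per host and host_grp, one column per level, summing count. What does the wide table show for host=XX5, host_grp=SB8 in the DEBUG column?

1723

Rows with host=XX5, host_grp=SB8 and level=DEBUG: count values are 587, 497, 332, 307.
587 + 497 + 332 + 307 = 1723.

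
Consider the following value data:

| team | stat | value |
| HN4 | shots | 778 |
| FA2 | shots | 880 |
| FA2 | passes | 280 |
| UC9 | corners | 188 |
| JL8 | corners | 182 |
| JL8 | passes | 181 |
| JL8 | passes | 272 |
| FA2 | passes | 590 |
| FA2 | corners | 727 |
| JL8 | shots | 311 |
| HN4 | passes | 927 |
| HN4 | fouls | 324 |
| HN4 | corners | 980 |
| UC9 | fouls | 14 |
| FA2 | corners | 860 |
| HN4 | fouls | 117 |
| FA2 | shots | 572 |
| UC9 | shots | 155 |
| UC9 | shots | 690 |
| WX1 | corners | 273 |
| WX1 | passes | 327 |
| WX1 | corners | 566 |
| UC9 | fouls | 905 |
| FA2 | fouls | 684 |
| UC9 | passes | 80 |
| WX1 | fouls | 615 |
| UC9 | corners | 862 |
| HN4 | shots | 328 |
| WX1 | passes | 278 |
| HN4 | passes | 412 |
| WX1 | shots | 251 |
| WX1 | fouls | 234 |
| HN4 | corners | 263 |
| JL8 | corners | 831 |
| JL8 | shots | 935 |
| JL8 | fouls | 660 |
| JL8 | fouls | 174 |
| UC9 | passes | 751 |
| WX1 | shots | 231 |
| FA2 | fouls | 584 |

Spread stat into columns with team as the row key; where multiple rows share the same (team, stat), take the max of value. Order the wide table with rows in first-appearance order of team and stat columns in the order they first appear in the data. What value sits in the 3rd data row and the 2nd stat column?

With rows in first-appearance order of team, row 3 is team=UC9. stat columns in first-appearance order: shots, passes, corners, fouls; column 2 is passes.
Long rows with team=UC9, stat=passes: max(80, 751) = 751.

751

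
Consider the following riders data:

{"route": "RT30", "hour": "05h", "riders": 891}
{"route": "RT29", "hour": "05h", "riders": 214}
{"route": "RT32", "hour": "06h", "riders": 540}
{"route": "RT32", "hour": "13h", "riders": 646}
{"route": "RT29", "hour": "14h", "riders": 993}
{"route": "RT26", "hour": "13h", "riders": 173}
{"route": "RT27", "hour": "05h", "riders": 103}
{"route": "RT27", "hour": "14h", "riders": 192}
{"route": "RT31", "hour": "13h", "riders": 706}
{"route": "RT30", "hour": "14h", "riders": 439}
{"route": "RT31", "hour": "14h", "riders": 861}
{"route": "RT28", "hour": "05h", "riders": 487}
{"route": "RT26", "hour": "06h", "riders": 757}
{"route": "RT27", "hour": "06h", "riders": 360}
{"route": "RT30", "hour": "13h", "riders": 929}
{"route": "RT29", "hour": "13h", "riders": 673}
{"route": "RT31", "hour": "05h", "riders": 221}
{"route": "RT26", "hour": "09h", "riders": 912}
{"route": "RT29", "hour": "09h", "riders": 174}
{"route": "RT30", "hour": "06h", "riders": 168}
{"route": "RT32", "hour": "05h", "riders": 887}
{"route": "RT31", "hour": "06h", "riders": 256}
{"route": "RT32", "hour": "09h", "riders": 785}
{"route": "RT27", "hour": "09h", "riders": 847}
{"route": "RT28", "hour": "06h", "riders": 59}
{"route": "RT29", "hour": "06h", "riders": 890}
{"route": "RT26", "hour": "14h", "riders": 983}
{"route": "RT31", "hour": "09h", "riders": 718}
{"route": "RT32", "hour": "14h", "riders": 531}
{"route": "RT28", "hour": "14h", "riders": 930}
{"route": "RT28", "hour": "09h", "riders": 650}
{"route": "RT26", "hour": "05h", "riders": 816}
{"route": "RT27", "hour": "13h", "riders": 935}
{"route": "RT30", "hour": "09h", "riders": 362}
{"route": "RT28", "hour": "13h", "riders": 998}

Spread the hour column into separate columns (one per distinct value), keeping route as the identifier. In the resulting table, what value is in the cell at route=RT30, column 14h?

439

Wide layout: rows indexed by route, columns are the 5 distinct hour values (05h, 06h, 13h, 14h, 09h).
Cell (route=RT30, hour=14h) draws from the long row where route=RT30 and hour=14h, which has riders=439.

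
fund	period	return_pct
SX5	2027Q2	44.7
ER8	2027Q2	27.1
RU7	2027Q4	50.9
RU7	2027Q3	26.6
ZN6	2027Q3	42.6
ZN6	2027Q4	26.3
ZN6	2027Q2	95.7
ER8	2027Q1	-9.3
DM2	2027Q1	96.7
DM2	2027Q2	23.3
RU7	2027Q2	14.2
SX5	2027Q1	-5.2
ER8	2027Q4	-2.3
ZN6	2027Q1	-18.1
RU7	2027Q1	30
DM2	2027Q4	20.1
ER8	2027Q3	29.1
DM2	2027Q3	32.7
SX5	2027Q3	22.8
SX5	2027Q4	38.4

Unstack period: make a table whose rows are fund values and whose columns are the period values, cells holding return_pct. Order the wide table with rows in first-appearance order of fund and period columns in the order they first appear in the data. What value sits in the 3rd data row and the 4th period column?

With rows in first-appearance order of fund, row 3 is fund=RU7. period columns in first-appearance order: 2027Q2, 2027Q4, 2027Q3, 2027Q1; column 4 is 2027Q1.
Long rows with fund=RU7, period=2027Q1: return_pct = 30.

30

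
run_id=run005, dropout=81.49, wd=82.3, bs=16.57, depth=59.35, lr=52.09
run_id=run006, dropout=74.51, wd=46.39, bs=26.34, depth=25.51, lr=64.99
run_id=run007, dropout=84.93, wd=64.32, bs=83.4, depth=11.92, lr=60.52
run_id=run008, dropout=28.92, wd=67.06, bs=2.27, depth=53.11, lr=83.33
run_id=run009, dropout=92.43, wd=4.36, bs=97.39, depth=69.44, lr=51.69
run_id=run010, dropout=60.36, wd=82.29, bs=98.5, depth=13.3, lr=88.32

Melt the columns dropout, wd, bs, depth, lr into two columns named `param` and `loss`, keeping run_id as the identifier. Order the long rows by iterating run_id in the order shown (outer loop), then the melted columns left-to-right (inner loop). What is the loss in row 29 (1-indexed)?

30 rows total (6 × 5). Row 29: index ⌊(29-1)/5⌋ = 5 into run_id → run010; (29-1) mod 5 = 3 into the melted columns → depth.
So row 29 is (run010, depth, 13.3); loss = 13.3.

13.3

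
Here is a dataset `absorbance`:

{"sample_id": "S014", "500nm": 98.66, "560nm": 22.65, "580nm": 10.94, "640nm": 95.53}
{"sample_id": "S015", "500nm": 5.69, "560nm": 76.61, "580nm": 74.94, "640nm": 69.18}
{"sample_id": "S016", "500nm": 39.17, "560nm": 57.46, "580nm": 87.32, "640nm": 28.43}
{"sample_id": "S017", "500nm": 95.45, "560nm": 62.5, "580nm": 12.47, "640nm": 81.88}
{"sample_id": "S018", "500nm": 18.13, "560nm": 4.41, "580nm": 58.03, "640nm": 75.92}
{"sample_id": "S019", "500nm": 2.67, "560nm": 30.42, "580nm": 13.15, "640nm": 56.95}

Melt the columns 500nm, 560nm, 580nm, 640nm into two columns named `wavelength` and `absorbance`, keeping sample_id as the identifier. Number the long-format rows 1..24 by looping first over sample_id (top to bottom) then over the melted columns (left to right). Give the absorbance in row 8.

24 rows total (6 × 4). Row 8: index ⌊(8-1)/4⌋ = 1 into sample_id → S015; (8-1) mod 4 = 3 into the melted columns → 640nm.
So row 8 is (S015, 640nm, 69.18); absorbance = 69.18.

69.18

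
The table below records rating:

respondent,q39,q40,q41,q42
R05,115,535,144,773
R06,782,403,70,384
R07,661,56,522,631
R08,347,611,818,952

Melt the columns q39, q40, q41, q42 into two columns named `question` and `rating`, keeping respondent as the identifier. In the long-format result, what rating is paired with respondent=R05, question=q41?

144

Unpivoting turns each (respondent, wide-column) pair into one long row.
The wide cell at row R05, column q41 holds 144, so the long row (R05, q41) has rating=144.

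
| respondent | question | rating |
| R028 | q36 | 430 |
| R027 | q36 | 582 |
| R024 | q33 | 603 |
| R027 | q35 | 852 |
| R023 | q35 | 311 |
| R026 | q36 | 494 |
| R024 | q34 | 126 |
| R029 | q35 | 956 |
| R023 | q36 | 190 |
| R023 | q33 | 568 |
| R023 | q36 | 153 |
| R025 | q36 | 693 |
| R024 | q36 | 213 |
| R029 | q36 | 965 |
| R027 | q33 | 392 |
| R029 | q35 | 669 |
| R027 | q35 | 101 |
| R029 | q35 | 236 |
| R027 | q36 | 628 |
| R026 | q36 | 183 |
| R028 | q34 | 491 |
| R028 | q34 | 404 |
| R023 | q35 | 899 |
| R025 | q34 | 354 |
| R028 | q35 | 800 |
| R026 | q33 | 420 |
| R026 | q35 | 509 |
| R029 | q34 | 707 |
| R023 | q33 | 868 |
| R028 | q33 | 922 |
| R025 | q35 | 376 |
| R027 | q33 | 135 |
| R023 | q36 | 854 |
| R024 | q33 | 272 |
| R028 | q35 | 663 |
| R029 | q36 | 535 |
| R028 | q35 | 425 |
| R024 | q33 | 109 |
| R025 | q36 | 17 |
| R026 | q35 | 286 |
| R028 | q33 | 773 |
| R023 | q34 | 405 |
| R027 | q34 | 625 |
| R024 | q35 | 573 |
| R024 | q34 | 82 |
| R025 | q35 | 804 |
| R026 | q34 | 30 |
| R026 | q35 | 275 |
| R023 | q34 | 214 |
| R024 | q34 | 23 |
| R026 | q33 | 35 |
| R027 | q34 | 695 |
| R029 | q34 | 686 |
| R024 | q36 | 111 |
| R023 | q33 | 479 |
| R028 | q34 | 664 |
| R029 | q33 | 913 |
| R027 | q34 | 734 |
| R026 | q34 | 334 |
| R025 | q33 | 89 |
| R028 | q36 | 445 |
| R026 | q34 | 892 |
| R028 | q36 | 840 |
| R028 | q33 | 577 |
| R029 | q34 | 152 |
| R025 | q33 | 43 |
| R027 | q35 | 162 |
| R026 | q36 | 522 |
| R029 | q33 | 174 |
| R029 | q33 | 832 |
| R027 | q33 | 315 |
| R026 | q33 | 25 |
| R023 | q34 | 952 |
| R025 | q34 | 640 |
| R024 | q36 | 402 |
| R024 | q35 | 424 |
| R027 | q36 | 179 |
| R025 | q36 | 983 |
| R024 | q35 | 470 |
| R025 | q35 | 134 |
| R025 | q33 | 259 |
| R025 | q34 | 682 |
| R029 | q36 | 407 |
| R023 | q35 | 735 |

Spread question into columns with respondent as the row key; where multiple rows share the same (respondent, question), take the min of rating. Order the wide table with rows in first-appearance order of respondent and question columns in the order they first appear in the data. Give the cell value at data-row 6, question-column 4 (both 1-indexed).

With rows in first-appearance order of respondent, row 6 is respondent=R029. question columns in first-appearance order: q36, q33, q35, q34; column 4 is q34.
Long rows with respondent=R029, question=q34: min(707, 686, 152) = 152.

152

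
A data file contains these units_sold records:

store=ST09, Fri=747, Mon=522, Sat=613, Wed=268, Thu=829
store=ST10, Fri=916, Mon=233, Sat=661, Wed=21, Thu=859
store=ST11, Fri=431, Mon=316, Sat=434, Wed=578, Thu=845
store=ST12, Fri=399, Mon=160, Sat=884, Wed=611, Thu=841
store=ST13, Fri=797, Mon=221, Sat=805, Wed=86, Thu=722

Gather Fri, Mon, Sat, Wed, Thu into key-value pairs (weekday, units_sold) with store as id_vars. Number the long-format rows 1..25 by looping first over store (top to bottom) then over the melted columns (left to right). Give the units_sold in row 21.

25 rows total (5 × 5). Row 21: index ⌊(21-1)/5⌋ = 4 into store → ST13; (21-1) mod 5 = 0 into the melted columns → Fri.
So row 21 is (ST13, Fri, 797); units_sold = 797.

797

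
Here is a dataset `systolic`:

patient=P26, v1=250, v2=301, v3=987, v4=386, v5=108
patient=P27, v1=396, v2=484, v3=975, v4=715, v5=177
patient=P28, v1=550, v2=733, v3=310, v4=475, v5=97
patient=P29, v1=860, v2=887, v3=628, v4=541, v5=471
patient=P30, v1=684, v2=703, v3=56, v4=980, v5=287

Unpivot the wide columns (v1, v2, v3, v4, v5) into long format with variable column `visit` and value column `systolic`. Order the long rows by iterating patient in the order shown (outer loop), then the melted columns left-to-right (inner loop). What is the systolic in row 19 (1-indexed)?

541

25 rows total (5 × 5). Row 19: index ⌊(19-1)/5⌋ = 3 into patient → P29; (19-1) mod 5 = 3 into the melted columns → v4.
So row 19 is (P29, v4, 541); systolic = 541.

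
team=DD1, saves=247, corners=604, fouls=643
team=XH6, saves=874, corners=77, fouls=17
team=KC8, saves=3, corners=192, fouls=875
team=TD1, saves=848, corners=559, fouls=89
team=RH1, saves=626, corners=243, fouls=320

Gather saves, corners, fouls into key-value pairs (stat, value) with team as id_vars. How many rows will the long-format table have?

15

5 team values × 3 melted columns = 15 rows.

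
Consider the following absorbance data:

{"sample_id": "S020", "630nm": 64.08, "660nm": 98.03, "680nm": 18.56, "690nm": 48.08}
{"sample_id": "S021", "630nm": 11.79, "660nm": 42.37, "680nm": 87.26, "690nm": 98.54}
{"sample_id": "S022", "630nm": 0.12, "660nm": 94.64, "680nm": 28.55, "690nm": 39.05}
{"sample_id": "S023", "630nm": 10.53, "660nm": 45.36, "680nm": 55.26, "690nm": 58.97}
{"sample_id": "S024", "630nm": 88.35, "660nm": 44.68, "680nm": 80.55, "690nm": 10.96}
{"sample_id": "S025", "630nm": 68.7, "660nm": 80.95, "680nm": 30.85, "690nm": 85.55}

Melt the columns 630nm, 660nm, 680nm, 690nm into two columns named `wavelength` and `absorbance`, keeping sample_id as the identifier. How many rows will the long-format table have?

6 sample_id values × 4 melted columns = 24 rows.

24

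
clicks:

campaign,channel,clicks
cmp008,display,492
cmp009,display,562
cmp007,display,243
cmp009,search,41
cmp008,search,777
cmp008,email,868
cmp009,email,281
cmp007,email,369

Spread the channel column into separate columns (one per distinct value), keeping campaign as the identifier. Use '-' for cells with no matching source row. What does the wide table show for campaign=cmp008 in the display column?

492

The long row with campaign=cmp008, channel=display has clicks=492.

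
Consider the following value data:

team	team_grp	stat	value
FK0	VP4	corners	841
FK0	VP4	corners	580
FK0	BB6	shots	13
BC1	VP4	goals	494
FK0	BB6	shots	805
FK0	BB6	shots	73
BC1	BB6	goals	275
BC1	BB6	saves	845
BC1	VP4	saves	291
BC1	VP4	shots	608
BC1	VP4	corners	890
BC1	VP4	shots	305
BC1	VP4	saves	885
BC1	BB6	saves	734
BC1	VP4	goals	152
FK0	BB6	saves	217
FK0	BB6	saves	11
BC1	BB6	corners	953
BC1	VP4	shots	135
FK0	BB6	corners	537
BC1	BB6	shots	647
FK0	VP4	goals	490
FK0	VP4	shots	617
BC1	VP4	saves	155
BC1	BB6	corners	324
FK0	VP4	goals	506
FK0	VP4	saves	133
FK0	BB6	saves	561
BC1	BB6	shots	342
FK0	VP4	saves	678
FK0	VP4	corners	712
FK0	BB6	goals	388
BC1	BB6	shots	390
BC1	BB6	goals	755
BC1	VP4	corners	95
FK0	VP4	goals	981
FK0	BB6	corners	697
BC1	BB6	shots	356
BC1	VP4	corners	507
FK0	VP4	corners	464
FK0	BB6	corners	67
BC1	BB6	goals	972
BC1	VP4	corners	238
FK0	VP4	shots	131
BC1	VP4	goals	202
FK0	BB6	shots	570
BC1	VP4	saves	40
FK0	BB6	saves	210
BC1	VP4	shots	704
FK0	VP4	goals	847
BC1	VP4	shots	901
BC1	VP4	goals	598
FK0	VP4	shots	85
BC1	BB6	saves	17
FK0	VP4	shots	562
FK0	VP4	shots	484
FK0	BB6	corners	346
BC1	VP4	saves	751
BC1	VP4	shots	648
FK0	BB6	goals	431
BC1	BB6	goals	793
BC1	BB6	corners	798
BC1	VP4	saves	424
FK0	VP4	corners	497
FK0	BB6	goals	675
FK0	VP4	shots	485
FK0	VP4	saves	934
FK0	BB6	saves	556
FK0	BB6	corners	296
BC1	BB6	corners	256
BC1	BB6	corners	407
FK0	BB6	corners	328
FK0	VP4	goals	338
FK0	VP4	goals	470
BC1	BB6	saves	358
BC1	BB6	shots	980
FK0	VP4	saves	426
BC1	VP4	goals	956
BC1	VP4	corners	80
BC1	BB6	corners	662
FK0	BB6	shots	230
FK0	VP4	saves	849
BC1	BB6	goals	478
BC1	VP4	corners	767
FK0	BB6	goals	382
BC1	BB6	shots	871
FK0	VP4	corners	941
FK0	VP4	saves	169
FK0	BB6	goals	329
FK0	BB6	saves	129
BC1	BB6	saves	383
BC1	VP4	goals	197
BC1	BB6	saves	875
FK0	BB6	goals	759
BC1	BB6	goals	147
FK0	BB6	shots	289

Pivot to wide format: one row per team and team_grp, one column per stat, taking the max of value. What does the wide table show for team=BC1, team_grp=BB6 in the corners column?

Rows with team=BC1, team_grp=BB6 and stat=corners: value values are 953, 324, 798, 256, 407, 662.
max(953, 324, 798, 256, 407, 662) = 953.

953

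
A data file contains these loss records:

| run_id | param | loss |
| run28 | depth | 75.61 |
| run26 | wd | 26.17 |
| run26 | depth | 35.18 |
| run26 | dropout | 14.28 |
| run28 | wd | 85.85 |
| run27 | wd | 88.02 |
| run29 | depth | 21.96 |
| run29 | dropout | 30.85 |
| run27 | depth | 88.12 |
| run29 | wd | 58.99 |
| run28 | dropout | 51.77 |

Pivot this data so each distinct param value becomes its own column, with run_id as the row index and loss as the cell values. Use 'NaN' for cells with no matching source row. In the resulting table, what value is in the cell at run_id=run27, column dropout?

NaN

No long-format row has run_id=run27 and param=dropout, so the cell is NaN.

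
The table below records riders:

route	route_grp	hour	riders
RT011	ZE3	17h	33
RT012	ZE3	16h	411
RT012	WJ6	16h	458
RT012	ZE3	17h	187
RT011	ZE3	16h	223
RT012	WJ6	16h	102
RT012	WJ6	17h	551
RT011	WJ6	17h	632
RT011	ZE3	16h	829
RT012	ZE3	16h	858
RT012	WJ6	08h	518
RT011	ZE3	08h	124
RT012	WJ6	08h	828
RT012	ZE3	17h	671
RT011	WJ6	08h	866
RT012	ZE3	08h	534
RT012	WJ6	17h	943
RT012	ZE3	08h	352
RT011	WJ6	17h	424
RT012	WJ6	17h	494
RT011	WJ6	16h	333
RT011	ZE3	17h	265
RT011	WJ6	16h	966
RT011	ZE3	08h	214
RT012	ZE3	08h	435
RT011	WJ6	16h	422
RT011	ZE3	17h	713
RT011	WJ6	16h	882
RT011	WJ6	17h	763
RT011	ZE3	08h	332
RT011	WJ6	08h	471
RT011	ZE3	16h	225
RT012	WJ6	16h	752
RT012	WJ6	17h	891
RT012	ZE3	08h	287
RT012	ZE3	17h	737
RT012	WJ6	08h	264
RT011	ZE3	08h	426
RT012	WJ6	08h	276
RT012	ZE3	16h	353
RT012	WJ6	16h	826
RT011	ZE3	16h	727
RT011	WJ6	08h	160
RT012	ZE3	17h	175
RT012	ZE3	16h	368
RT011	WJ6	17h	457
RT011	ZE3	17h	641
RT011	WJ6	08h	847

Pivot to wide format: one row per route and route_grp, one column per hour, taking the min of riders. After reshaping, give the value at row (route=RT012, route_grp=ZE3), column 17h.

Rows with route=RT012, route_grp=ZE3 and hour=17h: riders values are 187, 671, 737, 175.
min(187, 671, 737, 175) = 175.

175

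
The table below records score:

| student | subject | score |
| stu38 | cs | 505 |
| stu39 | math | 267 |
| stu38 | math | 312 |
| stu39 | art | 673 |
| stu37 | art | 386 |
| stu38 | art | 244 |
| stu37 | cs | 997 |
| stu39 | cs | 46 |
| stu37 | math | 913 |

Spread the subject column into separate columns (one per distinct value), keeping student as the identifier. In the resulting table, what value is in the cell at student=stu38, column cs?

Wide layout: rows indexed by student, columns are the 3 distinct subject values (cs, math, art).
Cell (student=stu38, subject=cs) draws from the long row where student=stu38 and subject=cs, which has score=505.

505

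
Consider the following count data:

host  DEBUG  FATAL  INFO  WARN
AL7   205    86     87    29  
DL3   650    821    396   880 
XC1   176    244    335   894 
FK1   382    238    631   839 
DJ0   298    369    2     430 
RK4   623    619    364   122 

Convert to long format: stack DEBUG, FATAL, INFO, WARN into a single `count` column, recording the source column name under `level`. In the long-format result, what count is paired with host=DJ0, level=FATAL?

Unpivoting turns each (host, wide-column) pair into one long row.
The wide cell at row DJ0, column FATAL holds 369, so the long row (DJ0, FATAL) has count=369.

369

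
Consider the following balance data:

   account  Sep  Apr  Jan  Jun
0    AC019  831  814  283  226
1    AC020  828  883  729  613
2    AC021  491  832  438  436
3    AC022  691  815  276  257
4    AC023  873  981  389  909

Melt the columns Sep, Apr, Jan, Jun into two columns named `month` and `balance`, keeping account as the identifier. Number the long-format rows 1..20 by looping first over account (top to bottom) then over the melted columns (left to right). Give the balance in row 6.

20 rows total (5 × 4). Row 6: index ⌊(6-1)/4⌋ = 1 into account → AC020; (6-1) mod 4 = 1 into the melted columns → Apr.
So row 6 is (AC020, Apr, 883); balance = 883.

883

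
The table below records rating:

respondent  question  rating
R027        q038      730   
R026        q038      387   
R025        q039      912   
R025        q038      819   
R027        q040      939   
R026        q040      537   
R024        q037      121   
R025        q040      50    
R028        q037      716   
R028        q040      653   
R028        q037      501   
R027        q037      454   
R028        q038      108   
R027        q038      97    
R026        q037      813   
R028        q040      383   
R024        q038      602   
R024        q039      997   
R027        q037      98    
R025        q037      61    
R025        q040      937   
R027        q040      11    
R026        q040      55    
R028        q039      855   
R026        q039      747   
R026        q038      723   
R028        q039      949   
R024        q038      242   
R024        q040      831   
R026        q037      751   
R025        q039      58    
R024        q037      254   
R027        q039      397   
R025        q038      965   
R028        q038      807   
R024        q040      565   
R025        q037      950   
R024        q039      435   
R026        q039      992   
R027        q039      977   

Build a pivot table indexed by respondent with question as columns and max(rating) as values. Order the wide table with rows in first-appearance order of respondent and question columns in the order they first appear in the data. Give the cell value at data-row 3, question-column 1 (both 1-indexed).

With rows in first-appearance order of respondent, row 3 is respondent=R025. question columns in first-appearance order: q038, q039, q040, q037; column 1 is q038.
Long rows with respondent=R025, question=q038: max(819, 965) = 965.

965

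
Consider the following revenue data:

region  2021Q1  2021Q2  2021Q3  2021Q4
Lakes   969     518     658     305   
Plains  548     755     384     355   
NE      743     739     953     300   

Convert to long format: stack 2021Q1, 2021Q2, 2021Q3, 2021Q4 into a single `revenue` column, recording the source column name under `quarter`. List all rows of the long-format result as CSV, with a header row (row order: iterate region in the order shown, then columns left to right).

region,quarter,revenue
Lakes,2021Q1,969
Lakes,2021Q2,518
Lakes,2021Q3,658
Lakes,2021Q4,305
Plains,2021Q1,548
Plains,2021Q2,755
Plains,2021Q3,384
Plains,2021Q4,355
NE,2021Q1,743
NE,2021Q2,739
NE,2021Q3,953
NE,2021Q4,300

Each (region, column) pair becomes one row: 3 × 4 = 12 rows.
For example, (Lakes, 2021Q1) → revenue=969.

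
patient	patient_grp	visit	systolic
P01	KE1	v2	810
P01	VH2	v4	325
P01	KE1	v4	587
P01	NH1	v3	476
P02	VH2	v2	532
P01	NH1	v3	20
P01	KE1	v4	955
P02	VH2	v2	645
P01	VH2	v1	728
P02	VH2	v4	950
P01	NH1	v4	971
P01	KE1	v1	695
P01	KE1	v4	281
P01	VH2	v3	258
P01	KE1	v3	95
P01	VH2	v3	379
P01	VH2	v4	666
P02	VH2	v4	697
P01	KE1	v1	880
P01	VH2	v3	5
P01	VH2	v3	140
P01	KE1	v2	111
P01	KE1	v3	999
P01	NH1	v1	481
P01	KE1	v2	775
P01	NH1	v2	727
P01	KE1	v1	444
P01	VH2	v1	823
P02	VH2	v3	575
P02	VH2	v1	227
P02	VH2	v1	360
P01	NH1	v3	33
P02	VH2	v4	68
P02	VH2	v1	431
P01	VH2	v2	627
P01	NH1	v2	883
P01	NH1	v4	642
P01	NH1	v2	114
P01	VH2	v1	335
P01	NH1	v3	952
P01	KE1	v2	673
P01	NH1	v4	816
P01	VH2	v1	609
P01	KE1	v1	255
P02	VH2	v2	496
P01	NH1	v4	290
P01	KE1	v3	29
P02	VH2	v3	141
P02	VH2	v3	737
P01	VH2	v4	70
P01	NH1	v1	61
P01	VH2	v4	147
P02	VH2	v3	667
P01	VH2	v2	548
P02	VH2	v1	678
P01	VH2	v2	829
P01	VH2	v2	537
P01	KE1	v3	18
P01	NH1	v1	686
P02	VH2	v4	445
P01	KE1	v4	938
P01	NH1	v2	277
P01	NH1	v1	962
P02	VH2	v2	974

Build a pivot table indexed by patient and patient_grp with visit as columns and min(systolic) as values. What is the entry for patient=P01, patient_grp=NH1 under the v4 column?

290

Rows with patient=P01, patient_grp=NH1 and visit=v4: systolic values are 971, 642, 816, 290.
min(971, 642, 816, 290) = 290.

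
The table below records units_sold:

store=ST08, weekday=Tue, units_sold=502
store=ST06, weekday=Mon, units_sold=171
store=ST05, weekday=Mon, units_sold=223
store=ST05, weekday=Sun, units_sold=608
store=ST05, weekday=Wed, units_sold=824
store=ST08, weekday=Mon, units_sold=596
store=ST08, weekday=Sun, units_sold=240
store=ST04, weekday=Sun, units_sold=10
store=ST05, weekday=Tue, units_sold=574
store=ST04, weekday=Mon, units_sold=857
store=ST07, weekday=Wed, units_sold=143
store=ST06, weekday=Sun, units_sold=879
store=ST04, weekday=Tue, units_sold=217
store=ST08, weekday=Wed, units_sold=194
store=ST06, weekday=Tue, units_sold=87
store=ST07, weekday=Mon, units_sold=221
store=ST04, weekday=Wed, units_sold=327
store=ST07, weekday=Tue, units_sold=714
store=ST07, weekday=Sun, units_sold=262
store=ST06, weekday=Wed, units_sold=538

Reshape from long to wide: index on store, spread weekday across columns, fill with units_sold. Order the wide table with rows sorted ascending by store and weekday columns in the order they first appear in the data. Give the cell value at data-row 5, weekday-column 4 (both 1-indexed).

194

With rows sorted ascending by store, row 5 is store=ST08. weekday columns in first-appearance order: Tue, Mon, Sun, Wed; column 4 is Wed.
Long rows with store=ST08, weekday=Wed: units_sold = 194.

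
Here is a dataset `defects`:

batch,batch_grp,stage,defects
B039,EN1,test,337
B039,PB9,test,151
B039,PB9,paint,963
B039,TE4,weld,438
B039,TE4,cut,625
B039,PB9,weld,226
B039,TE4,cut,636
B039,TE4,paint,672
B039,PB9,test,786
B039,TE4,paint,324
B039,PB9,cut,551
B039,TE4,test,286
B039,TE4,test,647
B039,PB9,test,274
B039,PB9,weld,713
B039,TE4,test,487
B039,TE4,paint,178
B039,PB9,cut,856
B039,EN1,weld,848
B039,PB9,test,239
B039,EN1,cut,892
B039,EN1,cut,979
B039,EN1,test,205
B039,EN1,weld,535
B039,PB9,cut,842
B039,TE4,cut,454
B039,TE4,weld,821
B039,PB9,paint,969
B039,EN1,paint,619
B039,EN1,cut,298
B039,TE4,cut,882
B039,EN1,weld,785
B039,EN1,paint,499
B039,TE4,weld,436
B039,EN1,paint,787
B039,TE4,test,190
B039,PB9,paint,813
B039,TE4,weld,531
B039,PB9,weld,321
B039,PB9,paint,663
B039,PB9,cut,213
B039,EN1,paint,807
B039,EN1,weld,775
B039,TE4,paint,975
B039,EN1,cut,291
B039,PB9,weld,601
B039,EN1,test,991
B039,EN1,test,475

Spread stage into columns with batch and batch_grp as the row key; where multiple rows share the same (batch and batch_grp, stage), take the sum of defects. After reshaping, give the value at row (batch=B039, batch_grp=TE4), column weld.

2226

Rows with batch=B039, batch_grp=TE4 and stage=weld: defects values are 438, 821, 436, 531.
438 + 821 + 436 + 531 = 2226.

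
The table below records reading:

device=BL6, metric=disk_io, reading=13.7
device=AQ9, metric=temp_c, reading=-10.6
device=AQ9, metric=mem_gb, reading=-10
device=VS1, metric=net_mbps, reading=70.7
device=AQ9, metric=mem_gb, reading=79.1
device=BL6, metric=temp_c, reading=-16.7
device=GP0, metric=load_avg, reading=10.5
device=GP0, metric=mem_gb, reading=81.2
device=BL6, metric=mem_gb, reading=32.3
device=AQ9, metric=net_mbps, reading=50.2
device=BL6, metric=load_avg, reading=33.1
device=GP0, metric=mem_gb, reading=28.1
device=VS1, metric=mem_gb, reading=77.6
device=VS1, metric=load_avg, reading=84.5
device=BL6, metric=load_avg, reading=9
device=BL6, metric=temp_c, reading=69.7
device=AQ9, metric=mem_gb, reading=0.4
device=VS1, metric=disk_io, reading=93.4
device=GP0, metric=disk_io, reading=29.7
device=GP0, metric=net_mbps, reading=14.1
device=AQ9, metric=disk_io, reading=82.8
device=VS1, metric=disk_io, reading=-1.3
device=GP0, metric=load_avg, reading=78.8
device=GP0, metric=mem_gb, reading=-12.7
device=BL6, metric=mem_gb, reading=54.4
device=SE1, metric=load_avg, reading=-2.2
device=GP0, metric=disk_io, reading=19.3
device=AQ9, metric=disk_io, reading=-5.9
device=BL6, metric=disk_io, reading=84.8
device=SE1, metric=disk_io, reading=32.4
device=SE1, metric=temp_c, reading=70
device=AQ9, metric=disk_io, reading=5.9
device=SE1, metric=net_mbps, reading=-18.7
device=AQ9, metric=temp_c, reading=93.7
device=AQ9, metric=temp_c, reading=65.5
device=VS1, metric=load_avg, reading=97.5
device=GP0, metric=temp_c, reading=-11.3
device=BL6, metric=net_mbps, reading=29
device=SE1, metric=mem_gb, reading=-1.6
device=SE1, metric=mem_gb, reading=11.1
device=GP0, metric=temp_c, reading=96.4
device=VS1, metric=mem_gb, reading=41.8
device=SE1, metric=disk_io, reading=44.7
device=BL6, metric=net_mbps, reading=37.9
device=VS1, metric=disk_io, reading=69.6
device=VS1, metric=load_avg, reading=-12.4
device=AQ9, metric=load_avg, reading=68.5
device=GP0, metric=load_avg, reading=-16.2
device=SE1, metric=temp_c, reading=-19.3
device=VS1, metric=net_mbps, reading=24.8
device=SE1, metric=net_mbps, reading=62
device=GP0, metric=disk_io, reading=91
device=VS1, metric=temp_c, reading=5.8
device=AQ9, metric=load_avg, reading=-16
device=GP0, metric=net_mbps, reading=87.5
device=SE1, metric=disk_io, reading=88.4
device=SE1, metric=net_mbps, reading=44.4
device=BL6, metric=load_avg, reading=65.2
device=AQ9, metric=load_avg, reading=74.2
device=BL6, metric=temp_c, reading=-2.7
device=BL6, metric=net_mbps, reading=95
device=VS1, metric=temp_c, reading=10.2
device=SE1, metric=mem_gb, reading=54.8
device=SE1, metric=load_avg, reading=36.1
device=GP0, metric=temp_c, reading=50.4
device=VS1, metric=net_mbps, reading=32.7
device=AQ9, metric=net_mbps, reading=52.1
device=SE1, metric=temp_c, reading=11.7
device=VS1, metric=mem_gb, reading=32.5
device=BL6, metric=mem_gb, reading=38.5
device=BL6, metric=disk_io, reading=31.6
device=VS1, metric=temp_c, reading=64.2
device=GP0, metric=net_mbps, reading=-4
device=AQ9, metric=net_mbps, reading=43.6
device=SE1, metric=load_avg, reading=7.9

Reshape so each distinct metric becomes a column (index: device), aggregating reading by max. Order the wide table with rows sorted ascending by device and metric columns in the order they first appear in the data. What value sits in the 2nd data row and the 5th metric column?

65.2

With rows sorted ascending by device, row 2 is device=BL6. metric columns in first-appearance order: disk_io, temp_c, mem_gb, net_mbps, load_avg; column 5 is load_avg.
Long rows with device=BL6, metric=load_avg: max(33.1, 9, 65.2) = 65.2.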